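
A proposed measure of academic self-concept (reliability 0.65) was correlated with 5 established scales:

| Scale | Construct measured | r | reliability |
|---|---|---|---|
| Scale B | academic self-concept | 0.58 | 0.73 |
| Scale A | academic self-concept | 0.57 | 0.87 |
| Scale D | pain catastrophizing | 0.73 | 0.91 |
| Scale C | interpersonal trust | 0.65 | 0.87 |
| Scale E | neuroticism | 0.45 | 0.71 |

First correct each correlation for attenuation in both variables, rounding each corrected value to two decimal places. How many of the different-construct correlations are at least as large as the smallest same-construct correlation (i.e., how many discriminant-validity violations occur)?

Disattenuated r (r / √(r_scale · r_new)):
  Scale B (conv): 0.58 / √(0.73·0.65) = 0.84
  Scale A (conv): 0.57 / √(0.87·0.65) = 0.76
  Scale D (disc): 0.73 / √(0.91·0.65) = 0.95
  Scale C (disc): 0.65 / √(0.87·0.65) = 0.86
  Scale E (disc): 0.45 / √(0.71·0.65) = 0.66
Smallest convergent = 0.76. Discriminant values: 0.95, 0.86, 0.66; count ≥ 0.76 → 2.

2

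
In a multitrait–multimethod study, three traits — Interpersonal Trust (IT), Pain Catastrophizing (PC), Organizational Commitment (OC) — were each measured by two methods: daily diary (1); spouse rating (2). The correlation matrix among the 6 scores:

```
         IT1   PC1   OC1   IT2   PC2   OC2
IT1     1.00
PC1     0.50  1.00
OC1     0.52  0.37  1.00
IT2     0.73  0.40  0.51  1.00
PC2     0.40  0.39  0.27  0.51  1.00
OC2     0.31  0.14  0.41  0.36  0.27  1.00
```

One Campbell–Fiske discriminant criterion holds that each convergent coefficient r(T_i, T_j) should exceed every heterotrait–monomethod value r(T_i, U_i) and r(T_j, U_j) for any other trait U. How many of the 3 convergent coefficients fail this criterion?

Each convergent coefficient versus the relevant comparison correlations:
IT (methods 1·2): 0.73 vs {0.50, 0.51, 0.52, 0.36} → pass.
PC (methods 1·2): 0.39 vs {0.50, 0.51, 0.37, 0.27} → fail.
OC (methods 1·2): 0.41 vs {0.52, 0.36, 0.37, 0.27} → fail.
2 of 3 fail.

2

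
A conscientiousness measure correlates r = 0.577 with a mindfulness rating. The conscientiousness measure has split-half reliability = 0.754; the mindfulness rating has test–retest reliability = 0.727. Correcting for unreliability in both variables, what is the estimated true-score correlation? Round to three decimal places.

0.779

r_true = r_obs / √(r_xx · r_yy) = 0.577 / √(0.754 × 0.727) = 0.577 / √0.548158 = 0.577 / 0.7404 ≈ 0.779.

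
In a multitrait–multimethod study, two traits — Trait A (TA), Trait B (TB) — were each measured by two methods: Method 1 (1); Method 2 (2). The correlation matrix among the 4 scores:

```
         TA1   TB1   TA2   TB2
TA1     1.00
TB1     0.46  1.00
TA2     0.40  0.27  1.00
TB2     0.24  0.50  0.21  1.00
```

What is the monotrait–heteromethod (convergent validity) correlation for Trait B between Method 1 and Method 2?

Same trait (TB), different methods: r(TB1, TB2) = 0.50.

0.50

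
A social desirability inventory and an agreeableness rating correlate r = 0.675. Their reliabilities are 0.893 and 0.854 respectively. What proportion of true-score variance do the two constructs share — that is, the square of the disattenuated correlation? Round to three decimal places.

0.597

Disattenuated r = 0.675 / √(0.893 × 0.854) = 0.675 / 0.8733 = 0.7729.
Shared true-score variance = 0.7729² = 0.5974 ≈ 0.597.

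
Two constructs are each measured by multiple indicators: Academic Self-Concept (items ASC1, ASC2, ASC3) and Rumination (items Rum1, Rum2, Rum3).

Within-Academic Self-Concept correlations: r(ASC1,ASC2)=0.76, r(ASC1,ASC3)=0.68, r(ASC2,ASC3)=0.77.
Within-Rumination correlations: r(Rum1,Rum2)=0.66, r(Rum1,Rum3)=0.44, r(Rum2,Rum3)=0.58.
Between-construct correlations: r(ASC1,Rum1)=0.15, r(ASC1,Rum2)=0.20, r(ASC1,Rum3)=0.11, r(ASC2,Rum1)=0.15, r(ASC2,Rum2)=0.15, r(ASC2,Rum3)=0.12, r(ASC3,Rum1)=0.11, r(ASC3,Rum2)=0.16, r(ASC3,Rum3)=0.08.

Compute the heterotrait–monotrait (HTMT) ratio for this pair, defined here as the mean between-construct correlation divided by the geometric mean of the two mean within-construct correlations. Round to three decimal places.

0.213

Between-construct mean = 1.23/9 = 0.1367.
Mean within-ASC = 2.21/3 = 0.7367; mean within-Rum = 1.68/3 = 0.5600.
Geometric mean = √(0.7367 × 0.5600) = 0.6423.
HTMT = 0.1367 / 0.6423 = 0.213.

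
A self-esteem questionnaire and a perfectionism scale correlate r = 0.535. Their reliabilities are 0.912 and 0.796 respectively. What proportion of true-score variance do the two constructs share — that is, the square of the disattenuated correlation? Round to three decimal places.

Disattenuated r = 0.535 / √(0.912 × 0.796) = 0.535 / 0.8520 = 0.6279.
Shared true-score variance = 0.6279² = 0.3943 ≈ 0.394.

0.394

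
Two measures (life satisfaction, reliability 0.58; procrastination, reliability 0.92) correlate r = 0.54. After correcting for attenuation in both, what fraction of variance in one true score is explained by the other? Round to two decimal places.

Disattenuated r = 0.54 / √(0.58 × 0.92) = 0.54 / 0.7305 = 0.7392.
Shared true-score variance = 0.7392² = 0.5464 ≈ 0.55.

0.55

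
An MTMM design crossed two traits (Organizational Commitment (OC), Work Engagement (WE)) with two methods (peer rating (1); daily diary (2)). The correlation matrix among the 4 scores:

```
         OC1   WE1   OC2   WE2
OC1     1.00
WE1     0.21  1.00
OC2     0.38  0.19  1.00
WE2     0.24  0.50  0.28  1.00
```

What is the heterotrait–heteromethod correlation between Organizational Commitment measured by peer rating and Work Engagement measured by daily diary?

Different traits and methods: r(OC1, WE2) = 0.24.

0.24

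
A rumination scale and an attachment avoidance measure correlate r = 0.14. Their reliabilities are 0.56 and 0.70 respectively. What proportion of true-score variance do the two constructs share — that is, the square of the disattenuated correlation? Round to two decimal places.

Disattenuated r = 0.14 / √(0.56 × 0.70) = 0.14 / 0.6261 = 0.2236.
Shared true-score variance = 0.2236² = 0.0500 ≈ 0.05.

0.05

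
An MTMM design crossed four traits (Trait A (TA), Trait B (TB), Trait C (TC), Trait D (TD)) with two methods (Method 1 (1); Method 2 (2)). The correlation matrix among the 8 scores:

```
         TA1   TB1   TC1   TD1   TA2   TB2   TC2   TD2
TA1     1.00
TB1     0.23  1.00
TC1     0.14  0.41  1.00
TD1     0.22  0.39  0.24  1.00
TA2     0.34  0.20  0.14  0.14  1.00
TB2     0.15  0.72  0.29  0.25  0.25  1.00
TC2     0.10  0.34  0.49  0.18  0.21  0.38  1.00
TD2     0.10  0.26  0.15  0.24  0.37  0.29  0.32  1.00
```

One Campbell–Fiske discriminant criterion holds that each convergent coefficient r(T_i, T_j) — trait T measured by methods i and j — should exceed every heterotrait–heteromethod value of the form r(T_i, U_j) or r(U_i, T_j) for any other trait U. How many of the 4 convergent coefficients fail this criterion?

1

Convergent coefficients and their comparison sets:
TA (methods 1·2): 0.34 vs {0.15, 0.20, 0.10, 0.14, 0.10, 0.14} → pass.
TB (methods 1·2): 0.72 vs {0.20, 0.15, 0.34, 0.29, 0.26, 0.25} → pass.
TC (methods 1·2): 0.49 vs {0.14, 0.10, 0.29, 0.34, 0.15, 0.18} → pass.
TD (methods 1·2): 0.24 vs {0.14, 0.10, 0.25, 0.26, 0.18, 0.15} → fail.
1 of 4 fail.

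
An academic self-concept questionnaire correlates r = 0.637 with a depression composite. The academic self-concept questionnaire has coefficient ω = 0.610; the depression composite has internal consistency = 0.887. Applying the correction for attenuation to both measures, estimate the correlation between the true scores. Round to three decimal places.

0.866

r_true = r_obs / √(r_xx · r_yy) = 0.637 / √(0.610 × 0.887) = 0.637 / √0.541070 = 0.637 / 0.7356 ≈ 0.866.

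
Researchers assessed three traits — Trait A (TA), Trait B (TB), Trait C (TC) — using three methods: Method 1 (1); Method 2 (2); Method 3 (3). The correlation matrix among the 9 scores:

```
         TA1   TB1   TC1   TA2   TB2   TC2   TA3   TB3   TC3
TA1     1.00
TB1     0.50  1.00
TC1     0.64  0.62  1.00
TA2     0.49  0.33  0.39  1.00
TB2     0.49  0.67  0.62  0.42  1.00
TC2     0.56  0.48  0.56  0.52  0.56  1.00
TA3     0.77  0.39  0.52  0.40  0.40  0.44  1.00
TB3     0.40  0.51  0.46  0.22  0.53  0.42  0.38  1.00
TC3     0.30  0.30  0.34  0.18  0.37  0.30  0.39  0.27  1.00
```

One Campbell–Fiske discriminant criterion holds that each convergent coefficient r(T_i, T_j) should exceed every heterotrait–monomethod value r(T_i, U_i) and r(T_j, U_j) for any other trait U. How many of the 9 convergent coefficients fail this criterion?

Convergent coefficients and their comparison sets:
TA (methods 1·2): 0.49 vs {0.50, 0.42, 0.64, 0.52} → fail.
TA (methods 1·3): 0.77 vs {0.50, 0.38, 0.64, 0.39} → pass.
TA (methods 2·3): 0.40 vs {0.42, 0.38, 0.52, 0.39} → fail.
TB (methods 1·2): 0.67 vs {0.50, 0.42, 0.62, 0.56} → pass.
TB (methods 1·3): 0.51 vs {0.50, 0.38, 0.62, 0.27} → fail.
TB (methods 2·3): 0.53 vs {0.42, 0.38, 0.56, 0.27} → fail.
TC (methods 1·2): 0.56 vs {0.64, 0.52, 0.62, 0.56} → fail.
TC (methods 1·3): 0.34 vs {0.64, 0.39, 0.62, 0.27} → fail.
TC (methods 2·3): 0.30 vs {0.52, 0.39, 0.56, 0.27} → fail.
7 of 9 fail.

7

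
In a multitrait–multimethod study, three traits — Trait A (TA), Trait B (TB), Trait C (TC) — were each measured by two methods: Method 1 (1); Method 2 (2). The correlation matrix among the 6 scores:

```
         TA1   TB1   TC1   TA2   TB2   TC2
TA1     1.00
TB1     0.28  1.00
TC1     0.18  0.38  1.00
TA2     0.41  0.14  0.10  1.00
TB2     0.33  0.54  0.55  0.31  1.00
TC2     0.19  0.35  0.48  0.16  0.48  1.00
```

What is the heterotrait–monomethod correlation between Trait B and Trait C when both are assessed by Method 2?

0.48

Different traits, same method: r(TB2, TC2) = 0.48.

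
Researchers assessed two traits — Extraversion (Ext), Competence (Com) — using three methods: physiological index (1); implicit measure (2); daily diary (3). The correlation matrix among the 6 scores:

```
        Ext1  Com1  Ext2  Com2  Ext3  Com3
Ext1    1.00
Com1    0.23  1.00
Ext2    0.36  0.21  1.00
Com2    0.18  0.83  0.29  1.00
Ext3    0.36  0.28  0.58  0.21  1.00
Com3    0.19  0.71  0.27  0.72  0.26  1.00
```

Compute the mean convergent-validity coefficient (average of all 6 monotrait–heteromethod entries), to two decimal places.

Convergent values: 0.36, 0.36, 0.58, 0.83, 0.71, 0.72; mean = 3.56/6 = 0.59.

0.59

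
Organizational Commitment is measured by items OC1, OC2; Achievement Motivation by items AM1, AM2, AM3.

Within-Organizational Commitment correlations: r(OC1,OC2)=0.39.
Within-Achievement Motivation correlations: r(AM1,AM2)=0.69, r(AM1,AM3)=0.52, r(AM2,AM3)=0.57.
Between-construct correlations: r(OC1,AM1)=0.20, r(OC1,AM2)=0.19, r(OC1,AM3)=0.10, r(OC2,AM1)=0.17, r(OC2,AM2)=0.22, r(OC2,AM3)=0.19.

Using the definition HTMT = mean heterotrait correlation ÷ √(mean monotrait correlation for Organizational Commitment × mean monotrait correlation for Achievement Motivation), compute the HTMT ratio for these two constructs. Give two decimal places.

Mean between = 1.07/6 = 0.1783.
Mean within-OC = 0.39/1 = 0.3900; mean within-AM = 1.78/3 = 0.5933.
Geometric mean = √(0.3900 × 0.5933) = 0.4810.
HTMT = 0.1783 / 0.4810 = 0.37.

0.37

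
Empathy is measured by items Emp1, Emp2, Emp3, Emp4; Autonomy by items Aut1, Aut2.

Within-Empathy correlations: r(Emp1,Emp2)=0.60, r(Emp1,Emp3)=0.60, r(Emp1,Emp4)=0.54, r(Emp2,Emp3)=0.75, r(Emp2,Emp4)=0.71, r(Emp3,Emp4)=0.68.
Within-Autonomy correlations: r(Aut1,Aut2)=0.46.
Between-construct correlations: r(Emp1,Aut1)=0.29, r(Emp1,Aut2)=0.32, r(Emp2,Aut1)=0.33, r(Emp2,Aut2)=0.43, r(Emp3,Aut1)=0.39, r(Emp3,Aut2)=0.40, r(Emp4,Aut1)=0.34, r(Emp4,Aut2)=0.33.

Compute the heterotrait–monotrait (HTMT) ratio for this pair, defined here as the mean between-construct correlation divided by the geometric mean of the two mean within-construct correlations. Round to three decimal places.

0.649

Between-construct mean = 2.83/8 = 0.3538.
Mean within-Emp = 3.88/6 = 0.6467; mean within-Aut = 0.46/1 = 0.4600.
Geometric mean = √(0.6467 × 0.4600) = 0.5454.
HTMT = 0.3538 / 0.5454 = 0.649.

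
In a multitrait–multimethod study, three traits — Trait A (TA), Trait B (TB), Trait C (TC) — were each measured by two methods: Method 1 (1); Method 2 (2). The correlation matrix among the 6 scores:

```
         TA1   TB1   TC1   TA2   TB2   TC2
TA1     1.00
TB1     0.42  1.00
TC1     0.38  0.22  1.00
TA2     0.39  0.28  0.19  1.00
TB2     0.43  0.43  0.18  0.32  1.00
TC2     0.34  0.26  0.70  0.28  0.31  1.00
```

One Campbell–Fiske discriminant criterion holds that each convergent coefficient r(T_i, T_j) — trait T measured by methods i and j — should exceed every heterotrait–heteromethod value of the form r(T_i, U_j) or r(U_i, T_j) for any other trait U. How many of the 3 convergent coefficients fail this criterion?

Checking each validity diagonal entry against its comparison values:
TA (methods 1·2): 0.39 vs {0.43, 0.28, 0.34, 0.19} → fail.
TB (methods 1·2): 0.43 vs {0.28, 0.43, 0.26, 0.18} → fail.
TC (methods 1·2): 0.70 vs {0.19, 0.34, 0.18, 0.26} → pass.
2 of 3 fail.

2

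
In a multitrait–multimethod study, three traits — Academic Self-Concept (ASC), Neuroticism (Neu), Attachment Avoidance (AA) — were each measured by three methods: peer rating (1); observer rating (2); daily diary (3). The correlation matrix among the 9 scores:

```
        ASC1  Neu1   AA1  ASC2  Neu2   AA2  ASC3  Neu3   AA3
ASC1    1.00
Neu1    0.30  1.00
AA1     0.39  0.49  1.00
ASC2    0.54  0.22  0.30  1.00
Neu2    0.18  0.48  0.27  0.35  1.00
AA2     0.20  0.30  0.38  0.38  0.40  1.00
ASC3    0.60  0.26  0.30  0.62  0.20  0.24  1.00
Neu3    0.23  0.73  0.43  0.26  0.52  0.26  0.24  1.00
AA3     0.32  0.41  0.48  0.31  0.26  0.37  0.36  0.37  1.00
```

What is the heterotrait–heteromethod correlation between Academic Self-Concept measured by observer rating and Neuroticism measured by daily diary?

0.26

Different traits and methods: r(ASC2, Neu3) = 0.26.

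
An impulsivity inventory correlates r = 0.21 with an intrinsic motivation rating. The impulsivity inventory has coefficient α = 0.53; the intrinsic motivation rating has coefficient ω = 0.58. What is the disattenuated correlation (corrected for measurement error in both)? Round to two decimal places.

0.38

r_true = r_obs / √(r_xx · r_yy) = 0.21 / √(0.53 × 0.58) = 0.21 / √0.3074 = 0.21 / 0.5544 ≈ 0.38.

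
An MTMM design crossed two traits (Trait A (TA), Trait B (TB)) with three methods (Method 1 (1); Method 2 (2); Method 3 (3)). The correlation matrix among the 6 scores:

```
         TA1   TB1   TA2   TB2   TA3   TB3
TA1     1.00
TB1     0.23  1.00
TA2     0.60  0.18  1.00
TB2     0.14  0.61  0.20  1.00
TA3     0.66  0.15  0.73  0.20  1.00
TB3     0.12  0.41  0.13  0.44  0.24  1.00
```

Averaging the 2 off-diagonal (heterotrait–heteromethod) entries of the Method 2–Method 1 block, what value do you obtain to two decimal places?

0.16

HTHM values (method 2 × method 1): 0.18, 0.14; mean = 0.32/2 = 0.16.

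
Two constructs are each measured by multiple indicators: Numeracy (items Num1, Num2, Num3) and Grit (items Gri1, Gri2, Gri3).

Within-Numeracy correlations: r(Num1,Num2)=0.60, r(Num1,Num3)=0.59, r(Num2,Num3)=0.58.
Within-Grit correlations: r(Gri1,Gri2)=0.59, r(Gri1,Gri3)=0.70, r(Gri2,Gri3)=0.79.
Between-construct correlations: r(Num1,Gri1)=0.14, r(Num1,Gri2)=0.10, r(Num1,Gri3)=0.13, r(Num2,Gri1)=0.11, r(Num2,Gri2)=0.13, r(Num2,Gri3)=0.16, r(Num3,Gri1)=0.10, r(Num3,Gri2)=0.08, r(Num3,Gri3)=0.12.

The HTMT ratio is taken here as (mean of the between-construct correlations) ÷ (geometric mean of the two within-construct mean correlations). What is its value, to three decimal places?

Mean between = 1.07/9 = 0.1189.
Mean within-Num = 1.77/3 = 0.5900; mean within-Gri = 2.08/3 = 0.6933.
Geometric mean = √(0.5900 × 0.6933) = 0.6396.
HTMT = 0.1189 / 0.6396 = 0.186.

0.186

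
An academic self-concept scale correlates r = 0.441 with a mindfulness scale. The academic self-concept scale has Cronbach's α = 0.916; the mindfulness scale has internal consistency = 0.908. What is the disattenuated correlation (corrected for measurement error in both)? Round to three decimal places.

0.484

r_true = r_obs / √(r_xx · r_yy) = 0.441 / √(0.916 × 0.908) = 0.441 / √0.831728 = 0.441 / 0.9120 ≈ 0.484.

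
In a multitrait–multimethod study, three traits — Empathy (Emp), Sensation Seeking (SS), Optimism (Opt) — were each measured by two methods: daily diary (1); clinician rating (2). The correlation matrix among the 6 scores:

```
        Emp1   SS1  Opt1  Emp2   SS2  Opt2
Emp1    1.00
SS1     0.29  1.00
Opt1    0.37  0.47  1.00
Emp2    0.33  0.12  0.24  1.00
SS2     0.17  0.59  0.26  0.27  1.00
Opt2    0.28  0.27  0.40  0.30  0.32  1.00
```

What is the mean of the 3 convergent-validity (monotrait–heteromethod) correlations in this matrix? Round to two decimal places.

0.44

Convergent values: 0.33, 0.59, 0.40; mean = 1.32/3 = 0.44.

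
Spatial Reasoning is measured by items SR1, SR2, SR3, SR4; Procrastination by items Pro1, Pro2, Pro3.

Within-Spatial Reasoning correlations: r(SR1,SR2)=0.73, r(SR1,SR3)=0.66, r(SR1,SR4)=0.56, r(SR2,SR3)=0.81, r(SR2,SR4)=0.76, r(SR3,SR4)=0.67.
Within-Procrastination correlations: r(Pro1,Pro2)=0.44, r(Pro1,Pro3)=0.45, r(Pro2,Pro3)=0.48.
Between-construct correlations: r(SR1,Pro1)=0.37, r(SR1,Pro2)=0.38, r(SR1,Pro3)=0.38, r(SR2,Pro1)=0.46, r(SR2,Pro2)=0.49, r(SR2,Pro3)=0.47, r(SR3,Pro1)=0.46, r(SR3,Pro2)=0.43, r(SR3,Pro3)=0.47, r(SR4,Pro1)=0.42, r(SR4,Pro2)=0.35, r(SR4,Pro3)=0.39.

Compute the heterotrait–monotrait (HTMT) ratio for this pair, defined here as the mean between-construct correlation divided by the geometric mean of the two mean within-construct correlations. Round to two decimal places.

Mean heterotrait r = 5.07/12 = 0.4225.
Mean within-SR = 4.19/6 = 0.6983; mean within-Pro = 1.37/3 = 0.4567.
Geometric mean = √(0.6983 × 0.4567) = 0.5647.
HTMT = 0.4225 / 0.5647 = 0.75.

0.75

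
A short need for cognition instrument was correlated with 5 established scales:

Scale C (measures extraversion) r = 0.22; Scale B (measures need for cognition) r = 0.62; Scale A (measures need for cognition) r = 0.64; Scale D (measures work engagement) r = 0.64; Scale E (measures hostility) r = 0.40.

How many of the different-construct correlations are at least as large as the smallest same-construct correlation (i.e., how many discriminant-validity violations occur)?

Convergent (same construct = need for cognition): Scale B, Scale A.
Smallest convergent = 0.62. Discriminant values: 0.22, 0.64, 0.40; count ≥ 0.62 → 1.

1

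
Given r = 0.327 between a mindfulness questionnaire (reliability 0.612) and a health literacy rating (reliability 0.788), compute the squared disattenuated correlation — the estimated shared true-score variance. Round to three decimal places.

0.222

Disattenuated r = 0.327 / √(0.612 × 0.788) = 0.327 / 0.6944 = 0.4709.
Shared true-score variance = 0.4709² = 0.2217 ≈ 0.222.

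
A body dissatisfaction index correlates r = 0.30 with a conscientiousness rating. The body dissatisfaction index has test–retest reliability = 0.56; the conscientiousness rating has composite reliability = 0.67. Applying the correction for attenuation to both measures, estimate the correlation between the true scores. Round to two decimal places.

r_true = r_obs / √(r_xx · r_yy) = 0.30 / √(0.56 × 0.67) = 0.30 / √0.3752 = 0.30 / 0.6125 ≈ 0.49.

0.49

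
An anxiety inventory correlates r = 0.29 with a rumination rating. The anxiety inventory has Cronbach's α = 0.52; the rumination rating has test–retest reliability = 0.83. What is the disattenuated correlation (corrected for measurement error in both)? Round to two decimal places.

r_true = r_obs / √(r_xx · r_yy) = 0.29 / √(0.52 × 0.83) = 0.29 / √0.4316 = 0.29 / 0.6570 ≈ 0.44.

0.44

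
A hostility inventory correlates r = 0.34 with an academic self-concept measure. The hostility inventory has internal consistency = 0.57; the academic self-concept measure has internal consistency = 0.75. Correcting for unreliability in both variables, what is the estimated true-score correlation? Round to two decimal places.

r_true = r_obs / √(r_xx · r_yy) = 0.34 / √(0.57 × 0.75) = 0.34 / √0.4275 = 0.34 / 0.6538 ≈ 0.52.

0.52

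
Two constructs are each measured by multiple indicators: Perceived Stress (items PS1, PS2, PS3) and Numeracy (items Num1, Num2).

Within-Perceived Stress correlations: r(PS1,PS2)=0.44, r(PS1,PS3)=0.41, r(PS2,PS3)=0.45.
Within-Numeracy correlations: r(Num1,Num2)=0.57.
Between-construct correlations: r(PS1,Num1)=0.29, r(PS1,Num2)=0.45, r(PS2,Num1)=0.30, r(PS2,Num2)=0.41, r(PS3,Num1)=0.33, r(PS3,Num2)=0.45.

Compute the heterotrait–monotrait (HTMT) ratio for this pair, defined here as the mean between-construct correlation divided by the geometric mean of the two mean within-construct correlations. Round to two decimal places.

Mean between = 2.23/6 = 0.3717.
Mean within-PS = 1.30/3 = 0.4333; mean within-Num = 0.57/1 = 0.5700.
Geometric mean = √(0.4333 × 0.5700) = 0.4970.
HTMT = 0.3717 / 0.4970 = 0.75.

0.75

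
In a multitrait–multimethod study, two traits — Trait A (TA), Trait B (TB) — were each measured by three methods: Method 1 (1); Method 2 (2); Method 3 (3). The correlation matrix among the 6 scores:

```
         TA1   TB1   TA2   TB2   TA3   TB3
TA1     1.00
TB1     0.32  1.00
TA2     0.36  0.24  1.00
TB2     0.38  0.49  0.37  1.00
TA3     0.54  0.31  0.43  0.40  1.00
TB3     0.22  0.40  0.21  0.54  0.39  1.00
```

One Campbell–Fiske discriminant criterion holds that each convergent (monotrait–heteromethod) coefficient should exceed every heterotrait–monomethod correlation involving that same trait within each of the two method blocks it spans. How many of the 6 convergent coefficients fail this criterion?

1

Convergent coefficients and their comparison sets:
TA (methods 1·2): 0.36 vs {0.32, 0.37} → fail.
TA (methods 1·3): 0.54 vs {0.32, 0.39} → pass.
TA (methods 2·3): 0.43 vs {0.37, 0.39} → pass.
TB (methods 1·2): 0.49 vs {0.32, 0.37} → pass.
TB (methods 1·3): 0.40 vs {0.32, 0.39} → pass.
TB (methods 2·3): 0.54 vs {0.37, 0.39} → pass.
1 of 6 fail.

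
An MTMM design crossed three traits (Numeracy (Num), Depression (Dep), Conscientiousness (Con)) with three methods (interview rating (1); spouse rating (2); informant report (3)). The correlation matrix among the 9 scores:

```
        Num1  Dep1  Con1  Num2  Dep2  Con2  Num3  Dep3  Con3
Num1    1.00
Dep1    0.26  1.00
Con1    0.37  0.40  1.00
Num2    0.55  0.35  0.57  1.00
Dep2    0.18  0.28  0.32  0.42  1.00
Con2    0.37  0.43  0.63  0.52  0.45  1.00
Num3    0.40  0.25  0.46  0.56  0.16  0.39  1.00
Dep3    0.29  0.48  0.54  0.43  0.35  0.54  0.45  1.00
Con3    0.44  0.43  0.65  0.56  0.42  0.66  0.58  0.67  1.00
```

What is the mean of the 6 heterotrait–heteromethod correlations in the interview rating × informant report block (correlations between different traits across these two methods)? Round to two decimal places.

HTHM values (method 1 × method 3): 0.29, 0.44, 0.25, 0.43, 0.46, 0.54; mean = 2.41/6 = 0.40.

0.40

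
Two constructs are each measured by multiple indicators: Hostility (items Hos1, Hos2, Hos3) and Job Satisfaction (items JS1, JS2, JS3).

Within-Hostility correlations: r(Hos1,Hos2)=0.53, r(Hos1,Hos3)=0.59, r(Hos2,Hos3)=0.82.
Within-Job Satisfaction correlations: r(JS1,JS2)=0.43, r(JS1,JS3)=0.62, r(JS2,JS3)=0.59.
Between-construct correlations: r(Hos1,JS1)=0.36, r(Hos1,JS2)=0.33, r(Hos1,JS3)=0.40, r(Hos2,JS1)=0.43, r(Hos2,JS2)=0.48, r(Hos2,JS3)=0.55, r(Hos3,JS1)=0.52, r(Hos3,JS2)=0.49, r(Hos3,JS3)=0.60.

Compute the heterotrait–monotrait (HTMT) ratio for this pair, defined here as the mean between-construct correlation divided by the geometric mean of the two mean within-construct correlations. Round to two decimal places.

0.78

Between-construct mean = 4.16/9 = 0.4622.
Mean within-Hos = 1.94/3 = 0.6467; mean within-JS = 1.64/3 = 0.5467.
Geometric mean = √(0.6467 × 0.5467) = 0.5946.
HTMT = 0.4622 / 0.5946 = 0.78.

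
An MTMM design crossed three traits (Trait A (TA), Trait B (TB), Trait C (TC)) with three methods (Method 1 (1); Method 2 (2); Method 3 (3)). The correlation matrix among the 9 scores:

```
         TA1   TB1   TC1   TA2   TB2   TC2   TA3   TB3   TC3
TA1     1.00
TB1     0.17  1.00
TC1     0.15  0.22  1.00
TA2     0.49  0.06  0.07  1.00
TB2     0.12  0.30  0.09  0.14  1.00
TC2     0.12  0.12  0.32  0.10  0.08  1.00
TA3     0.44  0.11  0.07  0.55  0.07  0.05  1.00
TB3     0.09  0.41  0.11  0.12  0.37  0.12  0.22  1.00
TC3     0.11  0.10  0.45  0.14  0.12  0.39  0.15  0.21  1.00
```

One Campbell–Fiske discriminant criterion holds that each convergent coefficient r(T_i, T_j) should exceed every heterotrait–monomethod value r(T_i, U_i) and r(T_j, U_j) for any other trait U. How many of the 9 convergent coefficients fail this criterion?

Checking each validity diagonal entry against its comparison values:
TA (methods 1·2): 0.49 vs {0.17, 0.14, 0.15, 0.10} → pass.
TA (methods 1·3): 0.44 vs {0.17, 0.22, 0.15, 0.15} → pass.
TA (methods 2·3): 0.55 vs {0.14, 0.22, 0.10, 0.15} → pass.
TB (methods 1·2): 0.30 vs {0.17, 0.14, 0.22, 0.08} → pass.
TB (methods 1·3): 0.41 vs {0.17, 0.22, 0.22, 0.21} → pass.
TB (methods 2·3): 0.37 vs {0.14, 0.22, 0.08, 0.21} → pass.
TC (methods 1·2): 0.32 vs {0.15, 0.10, 0.22, 0.08} → pass.
TC (methods 1·3): 0.45 vs {0.15, 0.15, 0.22, 0.21} → pass.
TC (methods 2·3): 0.39 vs {0.10, 0.15, 0.08, 0.21} → pass.
0 of 9 fail.

0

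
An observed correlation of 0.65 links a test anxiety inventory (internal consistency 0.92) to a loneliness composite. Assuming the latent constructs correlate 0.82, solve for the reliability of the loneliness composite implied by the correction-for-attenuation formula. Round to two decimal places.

0.68

r_true = r_obs / √(r_xx · r_yy) ⇒ 0.82 = 0.65 / √(0.92 · r_yy).
√(0.92 · r_yy) = 0.65 / 0.82 = 0.7927; 0.92 · r_yy = 0.6284; r_yy = 0.6284 / 0.92 ≈ 0.68.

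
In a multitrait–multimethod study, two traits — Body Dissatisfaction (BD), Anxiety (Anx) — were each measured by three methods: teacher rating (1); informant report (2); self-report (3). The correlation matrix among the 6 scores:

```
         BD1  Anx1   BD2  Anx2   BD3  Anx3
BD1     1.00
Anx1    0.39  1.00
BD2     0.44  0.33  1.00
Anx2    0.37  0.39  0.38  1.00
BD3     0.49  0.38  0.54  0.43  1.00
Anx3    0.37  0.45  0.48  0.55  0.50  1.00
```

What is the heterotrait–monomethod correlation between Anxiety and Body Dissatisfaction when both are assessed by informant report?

0.38

Different traits, same method: r(Anx2, BD2) = 0.38.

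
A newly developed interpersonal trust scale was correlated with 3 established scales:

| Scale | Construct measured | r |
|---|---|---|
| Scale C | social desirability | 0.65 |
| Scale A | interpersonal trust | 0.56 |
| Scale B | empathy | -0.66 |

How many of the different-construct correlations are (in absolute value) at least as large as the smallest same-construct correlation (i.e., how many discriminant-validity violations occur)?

2

Convergent (same construct = interpersonal trust): Scale A.
Smallest convergent = 0.56. Discriminant |r|: 0.65, 0.66; count ≥ 0.56 → 2.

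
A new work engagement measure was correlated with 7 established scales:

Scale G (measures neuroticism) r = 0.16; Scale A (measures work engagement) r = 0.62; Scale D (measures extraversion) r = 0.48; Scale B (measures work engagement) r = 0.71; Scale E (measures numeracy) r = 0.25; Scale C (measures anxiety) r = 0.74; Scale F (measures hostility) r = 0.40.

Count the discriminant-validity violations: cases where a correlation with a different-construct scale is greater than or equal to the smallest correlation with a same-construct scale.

Convergent (same construct = work engagement): Scale A, Scale B.
Smallest convergent = 0.62. Discriminant values: 0.16, 0.48, 0.25, 0.74, 0.40; count ≥ 0.62 → 1.

1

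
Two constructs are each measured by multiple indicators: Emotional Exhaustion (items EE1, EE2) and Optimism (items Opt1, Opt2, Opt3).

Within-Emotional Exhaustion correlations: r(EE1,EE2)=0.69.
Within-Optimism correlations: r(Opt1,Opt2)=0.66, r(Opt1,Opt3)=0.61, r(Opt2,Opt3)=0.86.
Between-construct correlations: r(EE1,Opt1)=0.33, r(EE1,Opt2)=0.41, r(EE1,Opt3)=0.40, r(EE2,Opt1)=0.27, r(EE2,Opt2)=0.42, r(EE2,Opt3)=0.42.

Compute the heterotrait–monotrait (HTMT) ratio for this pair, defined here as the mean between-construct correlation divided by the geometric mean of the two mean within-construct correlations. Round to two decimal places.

0.54

Mean heterotrait r = 2.25/6 = 0.3750.
Mean within-EE = 0.69/1 = 0.6900; mean within-Opt = 2.13/3 = 0.7100.
Geometric mean = √(0.6900 × 0.7100) = 0.6999.
HTMT = 0.3750 / 0.6999 = 0.54.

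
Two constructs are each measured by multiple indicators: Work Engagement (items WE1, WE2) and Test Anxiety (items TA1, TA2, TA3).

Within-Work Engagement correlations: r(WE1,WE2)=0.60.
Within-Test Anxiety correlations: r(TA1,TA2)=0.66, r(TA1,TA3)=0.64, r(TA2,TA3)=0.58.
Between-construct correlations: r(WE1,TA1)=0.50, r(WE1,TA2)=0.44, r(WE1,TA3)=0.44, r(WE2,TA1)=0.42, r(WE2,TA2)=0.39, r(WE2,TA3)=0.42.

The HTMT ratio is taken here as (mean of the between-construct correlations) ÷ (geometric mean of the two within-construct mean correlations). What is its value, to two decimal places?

0.71

Mean between = 2.61/6 = 0.4350.
Mean within-WE = 0.60/1 = 0.6000; mean within-TA = 1.88/3 = 0.6267.
Geometric mean = √(0.6000 × 0.6267) = 0.6132.
HTMT = 0.4350 / 0.6132 = 0.71.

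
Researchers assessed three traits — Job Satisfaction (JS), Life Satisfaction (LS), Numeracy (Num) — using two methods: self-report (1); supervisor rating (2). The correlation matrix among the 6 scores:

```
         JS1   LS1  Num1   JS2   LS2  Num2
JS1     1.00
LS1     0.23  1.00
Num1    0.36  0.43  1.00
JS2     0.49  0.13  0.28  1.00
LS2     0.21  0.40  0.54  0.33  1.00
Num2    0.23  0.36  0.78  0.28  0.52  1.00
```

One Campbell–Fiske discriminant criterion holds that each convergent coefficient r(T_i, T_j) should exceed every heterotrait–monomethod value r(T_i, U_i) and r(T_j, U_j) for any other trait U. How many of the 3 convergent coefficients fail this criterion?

1

Checking each validity diagonal entry against its comparison values:
JS (methods 1·2): 0.49 vs {0.23, 0.33, 0.36, 0.28} → pass.
LS (methods 1·2): 0.40 vs {0.23, 0.33, 0.43, 0.52} → fail.
Num (methods 1·2): 0.78 vs {0.36, 0.28, 0.43, 0.52} → pass.
1 of 3 fail.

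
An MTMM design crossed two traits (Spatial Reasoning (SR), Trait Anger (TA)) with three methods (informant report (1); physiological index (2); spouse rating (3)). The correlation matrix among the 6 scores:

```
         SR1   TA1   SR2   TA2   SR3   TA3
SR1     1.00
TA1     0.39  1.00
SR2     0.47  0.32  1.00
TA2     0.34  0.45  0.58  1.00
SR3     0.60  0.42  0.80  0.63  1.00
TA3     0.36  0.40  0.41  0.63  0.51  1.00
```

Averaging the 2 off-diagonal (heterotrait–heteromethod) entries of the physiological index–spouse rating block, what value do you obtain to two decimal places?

HTHM values (method 2 × method 3): 0.41, 0.63; mean = 1.04/2 = 0.52.

0.52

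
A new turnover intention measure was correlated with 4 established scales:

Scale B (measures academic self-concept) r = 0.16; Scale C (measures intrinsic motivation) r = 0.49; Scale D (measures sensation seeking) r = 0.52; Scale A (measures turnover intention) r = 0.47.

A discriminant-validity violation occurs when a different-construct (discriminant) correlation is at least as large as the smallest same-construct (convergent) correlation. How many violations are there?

Convergent (same construct = turnover intention): Scale A.
Smallest convergent = 0.47. Discriminant values: 0.16, 0.49, 0.52; count ≥ 0.47 → 2.

2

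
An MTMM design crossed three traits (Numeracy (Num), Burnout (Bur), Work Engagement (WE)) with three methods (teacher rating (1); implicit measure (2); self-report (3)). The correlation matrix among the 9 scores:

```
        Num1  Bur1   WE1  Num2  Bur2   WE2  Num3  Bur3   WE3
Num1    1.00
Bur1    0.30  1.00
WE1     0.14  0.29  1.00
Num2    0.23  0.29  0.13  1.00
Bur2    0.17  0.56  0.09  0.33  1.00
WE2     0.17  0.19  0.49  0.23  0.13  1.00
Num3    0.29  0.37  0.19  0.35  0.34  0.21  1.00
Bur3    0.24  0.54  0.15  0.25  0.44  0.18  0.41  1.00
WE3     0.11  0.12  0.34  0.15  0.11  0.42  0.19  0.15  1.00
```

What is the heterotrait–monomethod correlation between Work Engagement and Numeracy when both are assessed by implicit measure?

0.23

Different traits, same method: r(WE2, Num2) = 0.23.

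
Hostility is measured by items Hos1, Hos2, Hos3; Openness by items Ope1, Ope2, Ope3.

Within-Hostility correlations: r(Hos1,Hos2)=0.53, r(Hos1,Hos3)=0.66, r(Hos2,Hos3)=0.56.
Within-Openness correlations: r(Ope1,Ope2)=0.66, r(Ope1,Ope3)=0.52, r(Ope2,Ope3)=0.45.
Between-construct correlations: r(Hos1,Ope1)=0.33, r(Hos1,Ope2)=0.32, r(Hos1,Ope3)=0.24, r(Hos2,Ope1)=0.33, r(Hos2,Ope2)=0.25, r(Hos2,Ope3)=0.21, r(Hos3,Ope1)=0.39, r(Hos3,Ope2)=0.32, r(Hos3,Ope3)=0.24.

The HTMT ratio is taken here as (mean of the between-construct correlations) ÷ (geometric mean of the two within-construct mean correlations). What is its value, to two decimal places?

Mean heterotrait r = 2.63/9 = 0.2922.
Mean within-Hos = 1.75/3 = 0.5833; mean within-Ope = 1.63/3 = 0.5433.
Geometric mean = √(0.5833 × 0.5433) = 0.5629.
HTMT = 0.2922 / 0.5629 = 0.52.

0.52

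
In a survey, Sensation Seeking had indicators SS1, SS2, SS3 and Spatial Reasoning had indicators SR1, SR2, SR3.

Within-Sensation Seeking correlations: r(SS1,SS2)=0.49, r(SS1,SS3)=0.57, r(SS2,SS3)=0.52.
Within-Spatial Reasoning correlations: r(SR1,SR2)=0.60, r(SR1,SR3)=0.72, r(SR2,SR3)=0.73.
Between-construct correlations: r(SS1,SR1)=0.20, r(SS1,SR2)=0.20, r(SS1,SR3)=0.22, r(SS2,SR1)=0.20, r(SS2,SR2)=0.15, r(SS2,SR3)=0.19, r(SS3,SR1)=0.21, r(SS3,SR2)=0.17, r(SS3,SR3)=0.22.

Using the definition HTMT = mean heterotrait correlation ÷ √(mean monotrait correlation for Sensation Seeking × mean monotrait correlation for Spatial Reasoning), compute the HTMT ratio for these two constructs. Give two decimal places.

Mean between = 1.76/9 = 0.1956.
Mean within-SS = 1.58/3 = 0.5267; mean within-SR = 2.05/3 = 0.6833.
Geometric mean = √(0.5267 × 0.6833) = 0.5999.
HTMT = 0.1956 / 0.5999 = 0.33.

0.33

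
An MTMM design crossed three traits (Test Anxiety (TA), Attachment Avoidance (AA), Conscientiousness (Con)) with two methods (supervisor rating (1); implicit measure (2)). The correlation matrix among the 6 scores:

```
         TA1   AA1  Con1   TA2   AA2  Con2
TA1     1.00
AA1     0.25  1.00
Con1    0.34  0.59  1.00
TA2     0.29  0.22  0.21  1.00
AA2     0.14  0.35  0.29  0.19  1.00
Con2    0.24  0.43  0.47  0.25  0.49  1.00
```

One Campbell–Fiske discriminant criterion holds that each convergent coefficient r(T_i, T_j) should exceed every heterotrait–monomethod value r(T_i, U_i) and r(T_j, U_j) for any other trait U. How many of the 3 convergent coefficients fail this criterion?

3

Checking each validity diagonal entry against its comparison values:
TA (methods 1·2): 0.29 vs {0.25, 0.19, 0.34, 0.25} → fail.
AA (methods 1·2): 0.35 vs {0.25, 0.19, 0.59, 0.49} → fail.
Con (methods 1·2): 0.47 vs {0.34, 0.25, 0.59, 0.49} → fail.
3 of 3 fail.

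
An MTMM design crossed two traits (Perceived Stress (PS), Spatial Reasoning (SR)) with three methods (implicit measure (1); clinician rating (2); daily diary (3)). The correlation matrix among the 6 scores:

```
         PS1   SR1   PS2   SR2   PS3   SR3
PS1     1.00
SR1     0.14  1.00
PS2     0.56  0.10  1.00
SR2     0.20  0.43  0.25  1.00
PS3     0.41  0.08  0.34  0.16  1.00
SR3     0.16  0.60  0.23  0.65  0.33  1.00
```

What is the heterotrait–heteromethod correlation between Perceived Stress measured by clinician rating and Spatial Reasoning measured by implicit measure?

Different traits and methods: r(PS2, SR1) = 0.10.

0.10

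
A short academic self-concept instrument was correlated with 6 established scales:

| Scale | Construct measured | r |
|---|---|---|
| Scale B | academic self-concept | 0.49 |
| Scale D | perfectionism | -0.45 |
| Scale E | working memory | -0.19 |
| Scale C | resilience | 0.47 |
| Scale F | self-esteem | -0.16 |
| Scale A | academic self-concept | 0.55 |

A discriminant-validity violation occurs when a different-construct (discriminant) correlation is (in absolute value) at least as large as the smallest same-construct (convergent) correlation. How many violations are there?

Convergent (same construct = academic self-concept): Scale B, Scale A.
Smallest convergent = 0.49. Discriminant |r|: 0.45, 0.19, 0.47, 0.16; count ≥ 0.49 → 0.

0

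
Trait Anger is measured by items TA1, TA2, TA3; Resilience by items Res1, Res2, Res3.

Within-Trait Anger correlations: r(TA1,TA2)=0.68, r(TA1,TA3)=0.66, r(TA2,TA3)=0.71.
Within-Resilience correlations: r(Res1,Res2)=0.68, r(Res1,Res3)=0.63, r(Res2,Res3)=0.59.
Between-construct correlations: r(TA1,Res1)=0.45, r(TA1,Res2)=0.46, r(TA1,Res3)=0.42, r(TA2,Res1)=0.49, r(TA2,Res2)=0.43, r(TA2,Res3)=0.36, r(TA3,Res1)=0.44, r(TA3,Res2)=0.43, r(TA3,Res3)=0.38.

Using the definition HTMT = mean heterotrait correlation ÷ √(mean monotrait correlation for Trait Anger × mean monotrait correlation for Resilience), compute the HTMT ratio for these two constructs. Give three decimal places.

Mean between = 3.86/9 = 0.4289.
Mean within-TA = 2.05/3 = 0.6833; mean within-Res = 1.90/3 = 0.6333.
Geometric mean = √(0.6833 × 0.6333) = 0.6578.
HTMT = 0.4289 / 0.6578 = 0.652.

0.652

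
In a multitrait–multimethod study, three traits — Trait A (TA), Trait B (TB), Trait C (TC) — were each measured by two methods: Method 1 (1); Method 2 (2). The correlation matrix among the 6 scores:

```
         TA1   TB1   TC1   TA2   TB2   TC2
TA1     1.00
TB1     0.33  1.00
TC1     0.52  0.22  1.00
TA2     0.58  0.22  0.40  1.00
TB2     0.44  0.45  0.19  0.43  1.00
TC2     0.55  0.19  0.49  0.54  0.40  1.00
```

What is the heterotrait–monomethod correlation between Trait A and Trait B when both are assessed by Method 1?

Different traits, same method: r(TA1, TB1) = 0.33.

0.33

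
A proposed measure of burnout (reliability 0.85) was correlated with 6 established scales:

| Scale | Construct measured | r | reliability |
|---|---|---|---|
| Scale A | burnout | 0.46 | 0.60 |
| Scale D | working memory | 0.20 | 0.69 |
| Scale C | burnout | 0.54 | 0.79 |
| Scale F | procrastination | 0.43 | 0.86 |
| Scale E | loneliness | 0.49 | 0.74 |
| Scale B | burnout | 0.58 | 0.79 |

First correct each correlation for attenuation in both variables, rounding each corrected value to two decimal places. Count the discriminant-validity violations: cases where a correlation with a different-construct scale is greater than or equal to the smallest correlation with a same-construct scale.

Disattenuated r (r / √(r_scale · r_new)):
  Scale A (conv): 0.46 / √(0.60·0.85) = 0.64
  Scale D (disc): 0.20 / √(0.69·0.85) = 0.26
  Scale C (conv): 0.54 / √(0.79·0.85) = 0.66
  Scale F (disc): 0.43 / √(0.86·0.85) = 0.50
  Scale E (disc): 0.49 / √(0.74·0.85) = 0.62
  Scale B (conv): 0.58 / √(0.79·0.85) = 0.71
Smallest convergent = 0.64. Discriminant values: 0.26, 0.50, 0.62; count ≥ 0.64 → 0.

0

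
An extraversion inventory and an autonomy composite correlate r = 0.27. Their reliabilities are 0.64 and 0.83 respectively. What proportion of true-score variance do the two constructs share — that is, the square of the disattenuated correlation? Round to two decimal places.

Disattenuated r = 0.27 / √(0.64 × 0.83) = 0.27 / 0.7288 = 0.3705.
Shared true-score variance = 0.3705² = 0.1373 ≈ 0.14.

0.14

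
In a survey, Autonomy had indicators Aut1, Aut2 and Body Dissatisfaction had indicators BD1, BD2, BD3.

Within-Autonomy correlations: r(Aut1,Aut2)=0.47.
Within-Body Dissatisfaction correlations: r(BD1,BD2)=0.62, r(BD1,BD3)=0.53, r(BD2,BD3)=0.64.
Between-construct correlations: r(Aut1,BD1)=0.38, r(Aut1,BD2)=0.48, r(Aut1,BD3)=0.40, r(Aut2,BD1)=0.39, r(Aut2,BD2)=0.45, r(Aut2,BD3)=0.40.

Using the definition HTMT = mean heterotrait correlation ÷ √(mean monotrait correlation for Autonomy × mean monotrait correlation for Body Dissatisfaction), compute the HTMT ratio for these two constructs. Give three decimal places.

0.787

Mean between = 2.50/6 = 0.4167.
Mean within-Aut = 0.47/1 = 0.4700; mean within-BD = 1.79/3 = 0.5967.
Geometric mean = √(0.4700 × 0.5967) = 0.5296.
HTMT = 0.4167 / 0.5296 = 0.787.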